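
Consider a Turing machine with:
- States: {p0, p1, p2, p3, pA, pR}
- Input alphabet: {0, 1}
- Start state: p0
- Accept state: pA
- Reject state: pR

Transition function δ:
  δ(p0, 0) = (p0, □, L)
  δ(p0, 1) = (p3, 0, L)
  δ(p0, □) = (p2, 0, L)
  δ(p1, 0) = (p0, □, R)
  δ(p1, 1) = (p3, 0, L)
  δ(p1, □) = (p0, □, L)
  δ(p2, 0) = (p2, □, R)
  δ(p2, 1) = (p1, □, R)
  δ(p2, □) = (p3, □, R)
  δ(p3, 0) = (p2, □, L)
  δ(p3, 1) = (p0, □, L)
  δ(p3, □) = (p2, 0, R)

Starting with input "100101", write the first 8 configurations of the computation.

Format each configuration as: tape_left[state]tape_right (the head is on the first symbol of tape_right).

Transitions applied:
Step 1: δ(p0, 1) = (p3, 0, L)
Step 2: δ(p3, □) = (p2, 0, R)
Step 3: δ(p2, 0) = (p2, □, R)
Step 4: δ(p2, 0) = (p2, □, R)
Step 5: δ(p2, 0) = (p2, □, R)
Step 6: δ(p2, 1) = (p1, □, R)
Step 7: δ(p1, 0) = (p0, □, R)

The first 8 configurations are:
[p0]100101 ⊢ [p3]□000101 ⊢ 0[p2]000101 ⊢ 0□[p2]00101 ⊢ 0□□[p2]0101 ⊢ 0□□□[p2]101 ⊢ 0□□□□[p1]01 ⊢ 0□□□□□[p0]1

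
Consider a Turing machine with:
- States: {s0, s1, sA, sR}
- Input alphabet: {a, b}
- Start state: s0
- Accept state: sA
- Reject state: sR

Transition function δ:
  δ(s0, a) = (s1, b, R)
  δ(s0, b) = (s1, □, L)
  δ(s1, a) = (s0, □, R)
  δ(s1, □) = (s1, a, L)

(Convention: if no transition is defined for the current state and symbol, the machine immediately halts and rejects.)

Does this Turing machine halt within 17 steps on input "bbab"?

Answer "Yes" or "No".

Execution trace:
Initial: [s0]bbab
Step 1: δ(s0, b) = (s1, □, L) → [s1]□□bab
Step 2: δ(s1, □) = (s1, a, L) → [s1]□a□bab
Step 3: δ(s1, □) = (s1, a, L) → [s1]□aa□bab
Step 4: δ(s1, □) = (s1, a, L) → [s1]□aaa□bab
Step 5: δ(s1, □) = (s1, a, L) → [s1]□aaaa□bab
Step 6: δ(s1, □) = (s1, a, L) → [s1]□aaaaa□bab
Step 7: δ(s1, □) = (s1, a, L) → [s1]□aaaaaa□bab
Step 8: δ(s1, □) = (s1, a, L) → [s1]□aaaaaaa□bab
Step 9: δ(s1, □) = (s1, a, L) → [s1]□aaaaaaaa□bab
Step 10: δ(s1, □) = (s1, a, L) → [s1]□aaaaaaaaa□bab
Step 11: δ(s1, □) = (s1, a, L) → [s1]□aaaaaaaaaa□bab
Step 12: δ(s1, □) = (s1, a, L) → [s1]□aaaaaaaaaaa□bab
Step 13: δ(s1, □) = (s1, a, L) → [s1]□aaaaaaaaaaaa□bab
Step 14: δ(s1, □) = (s1, a, L) → [s1]□aaaaaaaaaaaaa□bab
Step 15: δ(s1, □) = (s1, a, L) → [s1]□aaaaaaaaaaaaaa□bab
Step 16: δ(s1, □) = (s1, a, L) → [s1]□aaaaaaaaaaaaaaa□bab
Step 17: δ(s1, □) = (s1, a, L) → [s1]□aaaaaaaaaaaaaaaa□bab

The machine has not reached a halting state after 17 steps.
The machine did not halt within the 17-step bound.

Answer: No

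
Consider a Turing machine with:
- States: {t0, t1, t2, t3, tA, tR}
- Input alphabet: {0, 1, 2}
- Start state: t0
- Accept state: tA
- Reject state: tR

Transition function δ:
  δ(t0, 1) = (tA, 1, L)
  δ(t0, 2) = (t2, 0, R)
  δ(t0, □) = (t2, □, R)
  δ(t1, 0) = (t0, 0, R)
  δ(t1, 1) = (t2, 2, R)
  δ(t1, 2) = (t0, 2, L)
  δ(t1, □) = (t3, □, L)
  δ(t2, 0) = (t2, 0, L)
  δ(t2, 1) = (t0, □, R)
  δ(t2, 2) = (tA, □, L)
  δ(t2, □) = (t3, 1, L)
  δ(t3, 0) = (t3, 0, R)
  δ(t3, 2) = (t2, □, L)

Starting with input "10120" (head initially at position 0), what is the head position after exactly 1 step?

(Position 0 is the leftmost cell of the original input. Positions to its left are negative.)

Execution trace (head position shown):
Step 0: [t0]10120  (head at position 0)
Step 1: move left → [tA]□10120  (head at position -1)

After 1 step, the head is at position -1.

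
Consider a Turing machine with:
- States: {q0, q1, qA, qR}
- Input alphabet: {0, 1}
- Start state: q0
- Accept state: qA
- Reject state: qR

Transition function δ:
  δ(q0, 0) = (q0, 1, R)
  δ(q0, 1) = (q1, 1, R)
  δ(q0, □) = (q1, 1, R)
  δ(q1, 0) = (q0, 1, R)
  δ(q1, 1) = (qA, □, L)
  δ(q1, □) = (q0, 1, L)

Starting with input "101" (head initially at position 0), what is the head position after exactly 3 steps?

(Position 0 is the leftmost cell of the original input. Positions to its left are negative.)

Execution trace (head position shown):
Step 0: [q0]101  (head at position 0)
Step 1: move right → 1[q1]01  (head at position 1)
Step 2: move right → 11[q0]1  (head at position 2)
Step 3: move right → 111[q1]□  (head at position 3)

After 3 steps, the head is at position 3.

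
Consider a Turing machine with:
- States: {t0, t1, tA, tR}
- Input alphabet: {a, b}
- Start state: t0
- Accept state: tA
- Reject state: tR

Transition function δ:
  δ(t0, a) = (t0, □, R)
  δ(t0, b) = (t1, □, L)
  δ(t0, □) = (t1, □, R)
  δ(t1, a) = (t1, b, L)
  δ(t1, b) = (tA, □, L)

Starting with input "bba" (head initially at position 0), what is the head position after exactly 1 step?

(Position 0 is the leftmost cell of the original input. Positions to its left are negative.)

Execution trace (head position shown):
Step 0: [t0]bba  (head at position 0)
Step 1: move left → [t1]□□ba  (head at position -1)

After 1 step, the head is at position -1.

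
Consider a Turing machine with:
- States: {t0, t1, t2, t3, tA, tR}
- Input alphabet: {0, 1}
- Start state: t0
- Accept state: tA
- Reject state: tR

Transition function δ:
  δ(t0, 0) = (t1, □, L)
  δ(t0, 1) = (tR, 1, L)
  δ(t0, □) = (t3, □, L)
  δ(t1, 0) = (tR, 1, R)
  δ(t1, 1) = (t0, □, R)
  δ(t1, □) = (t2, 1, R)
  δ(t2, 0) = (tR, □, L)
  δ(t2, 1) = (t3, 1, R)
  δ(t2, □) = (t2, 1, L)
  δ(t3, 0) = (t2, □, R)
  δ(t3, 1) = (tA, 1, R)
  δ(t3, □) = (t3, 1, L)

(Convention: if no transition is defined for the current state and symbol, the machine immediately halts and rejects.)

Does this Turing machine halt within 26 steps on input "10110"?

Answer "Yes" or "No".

Execution trace:
Initial: [t0]10110
Step 1: δ(t0, 1) = (tR, 1, L) → [tR]□10110

The machine reaches the reject state tR and halts.
The machine halted after 1 step (within the 26-step bound).

Answer: Yes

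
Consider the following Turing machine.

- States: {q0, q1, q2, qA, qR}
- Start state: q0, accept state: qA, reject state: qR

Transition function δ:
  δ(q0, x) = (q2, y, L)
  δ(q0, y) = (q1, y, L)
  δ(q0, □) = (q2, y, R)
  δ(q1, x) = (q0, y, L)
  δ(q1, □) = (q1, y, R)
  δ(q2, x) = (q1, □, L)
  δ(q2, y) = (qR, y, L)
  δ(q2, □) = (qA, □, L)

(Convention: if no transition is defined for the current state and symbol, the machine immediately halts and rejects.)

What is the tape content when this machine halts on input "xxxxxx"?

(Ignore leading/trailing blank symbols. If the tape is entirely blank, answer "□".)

Execution trace:
Initial: [q0]xxxxxx
Step 1: δ(q0, x) = (q2, y, L) → [q2]□yxxxxx
Step 2: δ(q2, □) = (qA, □, L) → [qA]□□yxxxxx

The machine reaches the accept state qA and halts.

Final tape (ignoring leading/trailing blanks): yxxxxx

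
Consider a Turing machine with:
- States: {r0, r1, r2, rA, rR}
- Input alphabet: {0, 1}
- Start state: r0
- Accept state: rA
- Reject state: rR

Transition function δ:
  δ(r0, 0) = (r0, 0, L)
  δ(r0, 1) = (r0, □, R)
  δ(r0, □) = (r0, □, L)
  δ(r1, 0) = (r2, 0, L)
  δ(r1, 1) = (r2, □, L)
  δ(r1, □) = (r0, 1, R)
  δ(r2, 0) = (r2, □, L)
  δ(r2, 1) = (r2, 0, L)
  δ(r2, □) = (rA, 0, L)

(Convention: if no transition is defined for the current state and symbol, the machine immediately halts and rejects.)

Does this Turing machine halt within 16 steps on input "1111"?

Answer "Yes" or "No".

Execution trace:
Initial: [r0]1111
Step 1: δ(r0, 1) = (r0, □, R) → □[r0]111
Step 2: δ(r0, 1) = (r0, □, R) → □□[r0]11
Step 3: δ(r0, 1) = (r0, □, R) → □□□[r0]1
Step 4: δ(r0, 1) = (r0, □, R) → □□□□[r0]□
Step 5: δ(r0, □) = (r0, □, L) → □□□[r0]□□
Step 6: δ(r0, □) = (r0, □, L) → □□[r0]□□□
Step 7: δ(r0, □) = (r0, □, L) → □[r0]□□□□
Step 8: δ(r0, □) = (r0, □, L) → [r0]□□□□□
Step 9: δ(r0, □) = (r0, □, L) → [r0]□□□□□□
Step 10: δ(r0, □) = (r0, □, L) → [r0]□□□□□□□
Step 11: δ(r0, □) = (r0, □, L) → [r0]□□□□□□□□
Step 12: δ(r0, □) = (r0, □, L) → [r0]□□□□□□□□□
Step 13: δ(r0, □) = (r0, □, L) → [r0]□□□□□□□□□□
Step 14: δ(r0, □) = (r0, □, L) → [r0]□□□□□□□□□□□
Step 15: δ(r0, □) = (r0, □, L) → [r0]□□□□□□□□□□□□
Step 16: δ(r0, □) = (r0, □, L) → [r0]□□□□□□□□□□□□□

The machine has not reached a halting state after 16 steps.
The machine did not halt within the 16-step bound.

Answer: No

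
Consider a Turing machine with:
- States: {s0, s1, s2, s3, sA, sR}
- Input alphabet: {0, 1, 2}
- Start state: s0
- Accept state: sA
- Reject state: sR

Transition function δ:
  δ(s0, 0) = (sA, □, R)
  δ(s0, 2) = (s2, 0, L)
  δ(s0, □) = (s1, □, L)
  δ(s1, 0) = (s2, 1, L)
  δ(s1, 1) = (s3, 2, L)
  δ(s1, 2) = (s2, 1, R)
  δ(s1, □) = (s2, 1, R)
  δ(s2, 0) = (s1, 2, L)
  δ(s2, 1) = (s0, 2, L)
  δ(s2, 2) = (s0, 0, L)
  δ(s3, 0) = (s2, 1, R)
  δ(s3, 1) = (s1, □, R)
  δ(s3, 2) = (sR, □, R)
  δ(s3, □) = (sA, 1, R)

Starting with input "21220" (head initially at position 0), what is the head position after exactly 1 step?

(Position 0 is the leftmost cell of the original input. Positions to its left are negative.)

Execution trace (head position shown):
Step 0: [s0]21220  (head at position 0)
Step 1: move left → [s2]□01220  (head at position -1)

After 1 step, the head is at position -1.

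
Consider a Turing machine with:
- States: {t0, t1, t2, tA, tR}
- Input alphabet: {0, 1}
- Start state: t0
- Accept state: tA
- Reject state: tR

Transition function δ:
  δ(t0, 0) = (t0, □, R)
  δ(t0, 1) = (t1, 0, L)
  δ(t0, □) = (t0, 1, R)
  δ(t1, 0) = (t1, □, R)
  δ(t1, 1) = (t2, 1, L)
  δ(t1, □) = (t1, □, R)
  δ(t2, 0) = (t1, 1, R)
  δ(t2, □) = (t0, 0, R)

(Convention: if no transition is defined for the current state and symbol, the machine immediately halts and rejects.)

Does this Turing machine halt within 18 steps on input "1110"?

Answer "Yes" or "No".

Execution trace:
Initial: [t0]1110
Step 1: δ(t0, 1) = (t1, 0, L) → [t1]□0110
Step 2: δ(t1, □) = (t1, □, R) → □[t1]0110
Step 3: δ(t1, 0) = (t1, □, R) → □□[t1]110
Step 4: δ(t1, 1) = (t2, 1, L) → □[t2]□110
Step 5: δ(t2, □) = (t0, 0, R) → □0[t0]110
Step 6: δ(t0, 1) = (t1, 0, L) → □[t1]0010
Step 7: δ(t1, 0) = (t1, □, R) → □□[t1]010
Step 8: δ(t1, 0) = (t1, □, R) → □□□[t1]10
Step 9: δ(t1, 1) = (t2, 1, L) → □□[t2]□10
Step 10: δ(t2, □) = (t0, 0, R) → □□0[t0]10
Step 11: δ(t0, 1) = (t1, 0, L) → □□[t1]000
Step 12: δ(t1, 0) = (t1, □, R) → □□□[t1]00
Step 13: δ(t1, 0) = (t1, □, R) → □□□□[t1]0
Step 14: δ(t1, 0) = (t1, □, R) → □□□□□[t1]□
Step 15: δ(t1, □) = (t1, □, R) → □□□□□□[t1]□
Step 16: δ(t1, □) = (t1, □, R) → □□□□□□□[t1]□
Step 17: δ(t1, □) = (t1, □, R) → □□□□□□□□[t1]□
Step 18: δ(t1, □) = (t1, □, R) → □□□□□□□□□[t1]□

The machine has not reached a halting state after 18 steps.
The machine did not halt within the 18-step bound.

Answer: No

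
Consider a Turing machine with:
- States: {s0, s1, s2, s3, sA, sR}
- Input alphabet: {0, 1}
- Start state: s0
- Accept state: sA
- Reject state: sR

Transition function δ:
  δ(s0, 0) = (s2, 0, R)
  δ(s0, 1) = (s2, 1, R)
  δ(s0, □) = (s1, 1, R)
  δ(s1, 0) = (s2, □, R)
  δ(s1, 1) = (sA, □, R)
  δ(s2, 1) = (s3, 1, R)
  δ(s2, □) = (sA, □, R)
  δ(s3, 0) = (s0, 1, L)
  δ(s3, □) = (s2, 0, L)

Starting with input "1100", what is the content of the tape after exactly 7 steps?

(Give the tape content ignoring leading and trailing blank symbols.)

Execution trace:
Initial: [s0]1100
Step 1: δ(s0, 1) = (s2, 1, R) → 1[s2]100
Step 2: δ(s2, 1) = (s3, 1, R) → 11[s3]00
Step 3: δ(s3, 0) = (s0, 1, L) → 1[s0]110
Step 4: δ(s0, 1) = (s2, 1, R) → 11[s2]10
Step 5: δ(s2, 1) = (s3, 1, R) → 111[s3]0
Step 6: δ(s3, 0) = (s0, 1, L) → 11[s0]11
Step 7: δ(s0, 1) = (s2, 1, R) → 111[s2]1

After 7 steps, the tape (ignoring leading/trailing blanks) is: 1111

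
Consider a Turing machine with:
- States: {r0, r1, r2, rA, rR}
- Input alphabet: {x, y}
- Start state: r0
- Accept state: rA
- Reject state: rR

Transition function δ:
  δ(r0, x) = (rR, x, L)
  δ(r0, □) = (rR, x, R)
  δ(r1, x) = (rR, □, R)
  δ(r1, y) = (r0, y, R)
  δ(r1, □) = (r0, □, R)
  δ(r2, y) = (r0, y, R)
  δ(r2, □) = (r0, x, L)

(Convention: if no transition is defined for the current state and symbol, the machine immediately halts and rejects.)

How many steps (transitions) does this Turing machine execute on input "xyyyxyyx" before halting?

Execution trace:
Initial: [r0]xyyyxyyx
Step 1: δ(r0, x) = (rR, x, L) → [rR]□xyyyxyyx

The machine reaches the reject state rR and halts.

The machine executed 1 step before halting.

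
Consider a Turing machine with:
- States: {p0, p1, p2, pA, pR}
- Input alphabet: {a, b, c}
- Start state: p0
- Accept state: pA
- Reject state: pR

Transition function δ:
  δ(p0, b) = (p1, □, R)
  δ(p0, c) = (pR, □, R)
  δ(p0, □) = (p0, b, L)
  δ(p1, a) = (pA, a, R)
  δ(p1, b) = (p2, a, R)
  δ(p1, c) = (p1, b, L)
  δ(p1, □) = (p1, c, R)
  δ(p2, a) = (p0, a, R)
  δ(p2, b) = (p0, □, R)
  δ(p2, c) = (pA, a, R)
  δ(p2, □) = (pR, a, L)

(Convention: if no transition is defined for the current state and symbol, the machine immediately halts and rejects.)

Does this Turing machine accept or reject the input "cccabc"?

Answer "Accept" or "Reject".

Execution trace:
Initial: [p0]cccabc
Step 1: δ(p0, c) = (pR, □, R) → □[pR]ccabc

The machine reaches the reject state pR and halts.

Answer: Reject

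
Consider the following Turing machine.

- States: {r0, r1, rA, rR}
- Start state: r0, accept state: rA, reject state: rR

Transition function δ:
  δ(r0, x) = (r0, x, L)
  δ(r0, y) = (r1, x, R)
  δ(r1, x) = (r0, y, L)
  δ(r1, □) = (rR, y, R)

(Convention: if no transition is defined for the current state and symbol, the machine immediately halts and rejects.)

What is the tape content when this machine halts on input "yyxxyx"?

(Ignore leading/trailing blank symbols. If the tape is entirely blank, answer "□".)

Execution trace:
Initial: [r0]yyxxyx
Step 1: δ(r0, y) = (r1, x, R) → x[r1]yxxyx

No transition is defined for δ(r1, y). By convention the machine halts and rejects.

Final tape (ignoring leading/trailing blanks): xyxxyx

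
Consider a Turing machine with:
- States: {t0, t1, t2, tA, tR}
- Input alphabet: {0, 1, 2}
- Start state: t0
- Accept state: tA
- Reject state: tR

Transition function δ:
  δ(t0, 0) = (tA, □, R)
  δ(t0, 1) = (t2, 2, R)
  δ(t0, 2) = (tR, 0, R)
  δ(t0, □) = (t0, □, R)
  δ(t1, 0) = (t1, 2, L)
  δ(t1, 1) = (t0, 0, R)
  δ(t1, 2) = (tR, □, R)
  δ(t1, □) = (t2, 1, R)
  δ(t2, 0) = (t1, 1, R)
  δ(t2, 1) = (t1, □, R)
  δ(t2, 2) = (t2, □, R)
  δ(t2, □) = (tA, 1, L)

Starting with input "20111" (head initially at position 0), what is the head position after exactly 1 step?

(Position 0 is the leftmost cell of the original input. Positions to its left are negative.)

Execution trace (head position shown):
Step 0: [t0]20111  (head at position 0)
Step 1: move right → 0[tR]0111  (head at position 1)

After 1 step, the head is at position 1.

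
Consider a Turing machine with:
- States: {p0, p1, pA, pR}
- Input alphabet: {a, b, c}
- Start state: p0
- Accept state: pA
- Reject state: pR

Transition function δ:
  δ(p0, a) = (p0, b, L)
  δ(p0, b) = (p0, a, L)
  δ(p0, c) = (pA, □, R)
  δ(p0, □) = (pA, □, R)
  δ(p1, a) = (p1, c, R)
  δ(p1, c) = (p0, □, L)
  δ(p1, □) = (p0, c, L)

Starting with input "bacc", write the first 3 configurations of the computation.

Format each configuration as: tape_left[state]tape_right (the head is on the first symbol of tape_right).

Transitions applied:
Step 1: δ(p0, b) = (p0, a, L)
Step 2: δ(p0, □) = (pA, □, R)

The first 3 configurations are:
[p0]bacc ⊢ [p0]□aacc ⊢ □[pA]aacc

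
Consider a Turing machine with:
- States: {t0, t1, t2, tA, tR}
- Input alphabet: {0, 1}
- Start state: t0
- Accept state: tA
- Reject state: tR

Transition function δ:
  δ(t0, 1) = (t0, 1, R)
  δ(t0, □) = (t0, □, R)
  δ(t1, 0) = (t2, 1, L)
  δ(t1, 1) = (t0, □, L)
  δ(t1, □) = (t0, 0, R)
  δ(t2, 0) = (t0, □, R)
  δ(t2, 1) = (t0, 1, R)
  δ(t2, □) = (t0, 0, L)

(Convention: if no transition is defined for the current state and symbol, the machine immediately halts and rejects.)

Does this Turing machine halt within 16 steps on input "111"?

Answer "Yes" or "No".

Execution trace:
Initial: [t0]111
Step 1: δ(t0, 1) = (t0, 1, R) → 1[t0]11
Step 2: δ(t0, 1) = (t0, 1, R) → 11[t0]1
Step 3: δ(t0, 1) = (t0, 1, R) → 111[t0]□
Step 4: δ(t0, □) = (t0, □, R) → 111□[t0]□
Step 5: δ(t0, □) = (t0, □, R) → 111□□[t0]□
Step 6: δ(t0, □) = (t0, □, R) → 111□□□[t0]□
Step 7: δ(t0, □) = (t0, □, R) → 111□□□□[t0]□
Step 8: δ(t0, □) = (t0, □, R) → 111□□□□□[t0]□
Step 9: δ(t0, □) = (t0, □, R) → 111□□□□□□[t0]□
Step 10: δ(t0, □) = (t0, □, R) → 111□□□□□□□[t0]□
Step 11: δ(t0, □) = (t0, □, R) → 111□□□□□□□□[t0]□
Step 12: δ(t0, □) = (t0, □, R) → 111□□□□□□□□□[t0]□
Step 13: δ(t0, □) = (t0, □, R) → 111□□□□□□□□□□[t0]□
Step 14: δ(t0, □) = (t0, □, R) → 111□□□□□□□□□□□[t0]□
Step 15: δ(t0, □) = (t0, □, R) → 111□□□□□□□□□□□□[t0]□
Step 16: δ(t0, □) = (t0, □, R) → 111□□□□□□□□□□□□□[t0]□

The machine has not reached a halting state after 16 steps.
The machine did not halt within the 16-step bound.

Answer: No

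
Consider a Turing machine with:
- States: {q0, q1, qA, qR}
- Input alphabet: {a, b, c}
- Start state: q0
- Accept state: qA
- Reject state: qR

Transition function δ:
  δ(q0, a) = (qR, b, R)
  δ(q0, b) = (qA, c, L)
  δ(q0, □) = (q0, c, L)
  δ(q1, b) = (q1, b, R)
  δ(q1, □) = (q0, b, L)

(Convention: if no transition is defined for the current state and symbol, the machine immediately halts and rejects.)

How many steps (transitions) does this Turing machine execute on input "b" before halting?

Execution trace:
Initial: [q0]b
Step 1: δ(q0, b) = (qA, c, L) → [qA]□c

The machine reaches the accept state qA and halts.

The machine executed 1 step before halting.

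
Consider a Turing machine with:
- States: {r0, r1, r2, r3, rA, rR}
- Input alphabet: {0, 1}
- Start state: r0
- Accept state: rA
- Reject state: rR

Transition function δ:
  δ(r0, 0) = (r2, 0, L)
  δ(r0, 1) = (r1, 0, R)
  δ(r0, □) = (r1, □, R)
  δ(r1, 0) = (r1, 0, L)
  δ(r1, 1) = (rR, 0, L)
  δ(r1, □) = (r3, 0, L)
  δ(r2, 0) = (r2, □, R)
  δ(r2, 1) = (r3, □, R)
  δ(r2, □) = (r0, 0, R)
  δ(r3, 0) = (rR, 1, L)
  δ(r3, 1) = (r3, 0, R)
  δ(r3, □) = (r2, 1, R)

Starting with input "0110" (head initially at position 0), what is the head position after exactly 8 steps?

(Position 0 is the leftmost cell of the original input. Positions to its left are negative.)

Execution trace (head position shown):
Step 0: [r0]0110  (head at position 0)
Step 1: move left → [r2]□0110  (head at position -1)
Step 2: move right → 0[r0]0110  (head at position 0)
Step 3: move left → [r2]00110  (head at position -1)
Step 4: move right → □[r2]0110  (head at position 0)
Step 5: move right → □□[r2]110  (head at position 1)
Step 6: move right → □□□[r3]10  (head at position 2)
Step 7: move right → □□□0[r3]0  (head at position 3)
Step 8: move left → □□□[rR]01  (head at position 2)

After 8 steps, the head is at position 2.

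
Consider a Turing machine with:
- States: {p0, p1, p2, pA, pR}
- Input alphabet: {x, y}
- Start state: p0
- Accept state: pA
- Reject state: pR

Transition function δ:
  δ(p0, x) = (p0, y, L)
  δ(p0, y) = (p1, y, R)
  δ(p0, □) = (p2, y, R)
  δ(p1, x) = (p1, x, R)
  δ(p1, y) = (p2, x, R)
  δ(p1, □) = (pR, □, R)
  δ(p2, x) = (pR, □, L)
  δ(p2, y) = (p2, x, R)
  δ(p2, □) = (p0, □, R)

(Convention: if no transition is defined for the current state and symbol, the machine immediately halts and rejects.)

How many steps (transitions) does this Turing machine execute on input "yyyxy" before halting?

Execution trace:
Initial: [p0]yyyxy
Step 1: δ(p0, y) = (p1, y, R) → y[p1]yyxy
Step 2: δ(p1, y) = (p2, x, R) → yx[p2]yxy
Step 3: δ(p2, y) = (p2, x, R) → yxx[p2]xy
Step 4: δ(p2, x) = (pR, □, L) → yx[pR]x□y

The machine reaches the reject state pR and halts.

The machine executed 4 steps before halting.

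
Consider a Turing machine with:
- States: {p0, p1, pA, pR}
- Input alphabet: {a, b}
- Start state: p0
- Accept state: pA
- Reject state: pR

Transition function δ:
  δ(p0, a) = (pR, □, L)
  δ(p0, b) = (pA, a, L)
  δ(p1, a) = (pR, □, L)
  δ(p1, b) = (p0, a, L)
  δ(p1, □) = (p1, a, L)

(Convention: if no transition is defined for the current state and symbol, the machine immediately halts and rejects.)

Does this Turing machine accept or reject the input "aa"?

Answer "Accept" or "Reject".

Execution trace:
Initial: [p0]aa
Step 1: δ(p0, a) = (pR, □, L) → [pR]□□a

The machine reaches the reject state pR and halts.

Answer: Reject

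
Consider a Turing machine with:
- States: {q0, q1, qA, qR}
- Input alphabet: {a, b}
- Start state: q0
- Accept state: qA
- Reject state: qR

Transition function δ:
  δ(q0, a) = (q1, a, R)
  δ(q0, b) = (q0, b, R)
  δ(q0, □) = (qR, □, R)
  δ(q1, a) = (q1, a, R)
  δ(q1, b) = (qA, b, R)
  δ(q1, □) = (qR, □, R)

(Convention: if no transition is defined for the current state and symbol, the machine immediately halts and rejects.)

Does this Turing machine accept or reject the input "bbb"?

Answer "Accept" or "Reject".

Execution trace:
Initial: [q0]bbb
Step 1: δ(q0, b) = (q0, b, R) → b[q0]bb
Step 2: δ(q0, b) = (q0, b, R) → bb[q0]b
Step 3: δ(q0, b) = (q0, b, R) → bbb[q0]□
Step 4: δ(q0, □) = (qR, □, R) → bbb□[qR]□

The machine reaches the reject state qR and halts.

Answer: Reject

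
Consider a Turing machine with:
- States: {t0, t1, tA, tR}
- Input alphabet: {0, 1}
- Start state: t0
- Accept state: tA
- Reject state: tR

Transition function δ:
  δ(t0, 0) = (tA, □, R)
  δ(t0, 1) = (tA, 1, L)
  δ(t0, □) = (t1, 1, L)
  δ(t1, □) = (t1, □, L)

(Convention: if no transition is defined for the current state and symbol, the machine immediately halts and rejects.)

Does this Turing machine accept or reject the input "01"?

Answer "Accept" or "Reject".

Execution trace:
Initial: [t0]01
Step 1: δ(t0, 0) = (tA, □, R) → □[tA]1

The machine reaches the accept state tA and halts.

Answer: Accept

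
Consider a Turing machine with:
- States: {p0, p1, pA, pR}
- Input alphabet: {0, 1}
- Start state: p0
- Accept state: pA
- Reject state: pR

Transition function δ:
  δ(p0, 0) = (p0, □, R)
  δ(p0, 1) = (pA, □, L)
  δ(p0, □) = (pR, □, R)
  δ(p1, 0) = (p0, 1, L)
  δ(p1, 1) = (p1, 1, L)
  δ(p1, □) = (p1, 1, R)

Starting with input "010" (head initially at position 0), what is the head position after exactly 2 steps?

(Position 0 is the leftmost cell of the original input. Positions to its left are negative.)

Execution trace (head position shown):
Step 0: [p0]010  (head at position 0)
Step 1: move right → □[p0]10  (head at position 1)
Step 2: move left → [pA]□□0  (head at position 0)

After 2 steps, the head is at position 0.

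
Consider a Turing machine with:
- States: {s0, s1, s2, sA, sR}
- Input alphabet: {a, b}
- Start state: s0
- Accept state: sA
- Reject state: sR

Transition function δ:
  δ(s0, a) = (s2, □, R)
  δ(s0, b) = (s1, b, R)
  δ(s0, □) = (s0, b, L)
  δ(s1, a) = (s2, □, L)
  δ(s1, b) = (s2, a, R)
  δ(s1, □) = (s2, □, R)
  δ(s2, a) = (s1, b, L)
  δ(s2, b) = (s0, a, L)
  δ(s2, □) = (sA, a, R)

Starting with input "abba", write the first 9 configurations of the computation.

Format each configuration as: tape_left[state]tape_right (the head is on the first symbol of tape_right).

Transitions applied:
Step 1: δ(s0, a) = (s2, □, R)
Step 2: δ(s2, b) = (s0, a, L)
Step 3: δ(s0, □) = (s0, b, L)
Step 4: δ(s0, □) = (s0, b, L)
Step 5: δ(s0, □) = (s0, b, L)
Step 6: δ(s0, □) = (s0, b, L)
Step 7: δ(s0, □) = (s0, b, L)
Step 8: δ(s0, □) = (s0, b, L)

The first 9 configurations are:
[s0]abba ⊢ □[s2]bba ⊢ [s0]□aba ⊢ [s0]□baba ⊢ [s0]□bbaba ⊢ [s0]□bbbaba ⊢ [s0]□bbbbaba ⊢ [s0]□bbbbbaba ⊢ [s0]□bbbbbbaba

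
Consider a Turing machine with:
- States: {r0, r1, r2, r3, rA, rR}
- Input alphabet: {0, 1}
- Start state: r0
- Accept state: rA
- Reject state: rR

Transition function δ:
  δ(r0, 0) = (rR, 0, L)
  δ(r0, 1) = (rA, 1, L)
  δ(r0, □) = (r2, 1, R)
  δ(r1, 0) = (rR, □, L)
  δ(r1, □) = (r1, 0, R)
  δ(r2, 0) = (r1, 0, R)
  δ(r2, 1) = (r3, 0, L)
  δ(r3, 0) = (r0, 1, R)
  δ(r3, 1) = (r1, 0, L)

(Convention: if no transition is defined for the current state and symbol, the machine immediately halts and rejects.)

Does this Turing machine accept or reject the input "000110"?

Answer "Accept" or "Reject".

Execution trace:
Initial: [r0]000110
Step 1: δ(r0, 0) = (rR, 0, L) → [rR]□000110

The machine reaches the reject state rR and halts.

Answer: Reject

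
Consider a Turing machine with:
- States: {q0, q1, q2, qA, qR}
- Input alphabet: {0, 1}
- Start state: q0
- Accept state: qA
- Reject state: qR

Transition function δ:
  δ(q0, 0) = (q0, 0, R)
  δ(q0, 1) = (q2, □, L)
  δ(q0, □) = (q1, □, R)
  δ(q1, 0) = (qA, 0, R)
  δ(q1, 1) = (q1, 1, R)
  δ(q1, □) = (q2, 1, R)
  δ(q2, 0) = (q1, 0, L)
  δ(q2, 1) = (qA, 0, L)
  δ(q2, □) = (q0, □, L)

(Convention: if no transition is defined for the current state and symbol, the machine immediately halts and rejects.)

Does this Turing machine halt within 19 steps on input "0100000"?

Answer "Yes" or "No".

Execution trace:
Initial: [q0]0100000
Step 1: δ(q0, 0) = (q0, 0, R) → 0[q0]100000
Step 2: δ(q0, 1) = (q2, □, L) → [q2]0□00000
Step 3: δ(q2, 0) = (q1, 0, L) → [q1]□0□00000
Step 4: δ(q1, □) = (q2, 1, R) → 1[q2]0□00000
Step 5: δ(q2, 0) = (q1, 0, L) → [q1]10□00000
Step 6: δ(q1, 1) = (q1, 1, R) → 1[q1]0□00000
Step 7: δ(q1, 0) = (qA, 0, R) → 10[qA]□00000

The machine reaches the accept state qA and halts.
The machine halted after 7 steps (within the 19-step bound).

Answer: Yes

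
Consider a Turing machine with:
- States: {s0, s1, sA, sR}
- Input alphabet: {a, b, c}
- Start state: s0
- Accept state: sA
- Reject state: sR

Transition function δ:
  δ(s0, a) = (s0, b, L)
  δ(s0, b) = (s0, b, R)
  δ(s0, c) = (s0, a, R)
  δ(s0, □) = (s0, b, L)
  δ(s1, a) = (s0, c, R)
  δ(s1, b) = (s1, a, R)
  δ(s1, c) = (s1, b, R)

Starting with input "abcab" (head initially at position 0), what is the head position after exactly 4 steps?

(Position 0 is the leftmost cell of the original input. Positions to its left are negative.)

Execution trace (head position shown):
Step 0: [s0]abcab  (head at position 0)
Step 1: move left → [s0]□bbcab  (head at position -1)
Step 2: move left → [s0]□bbbcab  (head at position -2)
Step 3: move left → [s0]□bbbbcab  (head at position -3)
Step 4: move left → [s0]□bbbbbcab  (head at position -4)

After 4 steps, the head is at position -4.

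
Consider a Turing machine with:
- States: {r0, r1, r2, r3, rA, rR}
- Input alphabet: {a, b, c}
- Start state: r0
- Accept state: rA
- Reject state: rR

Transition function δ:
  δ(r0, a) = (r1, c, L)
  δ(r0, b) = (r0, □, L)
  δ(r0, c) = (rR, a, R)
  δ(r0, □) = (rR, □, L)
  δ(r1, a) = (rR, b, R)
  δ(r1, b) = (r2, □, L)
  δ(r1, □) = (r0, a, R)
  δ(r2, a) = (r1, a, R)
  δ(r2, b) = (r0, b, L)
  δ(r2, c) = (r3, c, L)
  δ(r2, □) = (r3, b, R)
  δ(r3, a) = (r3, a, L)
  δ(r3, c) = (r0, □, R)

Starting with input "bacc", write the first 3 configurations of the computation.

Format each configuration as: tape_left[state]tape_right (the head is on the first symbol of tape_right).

Transitions applied:
Step 1: δ(r0, b) = (r0, □, L)
Step 2: δ(r0, □) = (rR, □, L)

The first 3 configurations are:
[r0]bacc ⊢ [r0]□□acc ⊢ [rR]□□□acc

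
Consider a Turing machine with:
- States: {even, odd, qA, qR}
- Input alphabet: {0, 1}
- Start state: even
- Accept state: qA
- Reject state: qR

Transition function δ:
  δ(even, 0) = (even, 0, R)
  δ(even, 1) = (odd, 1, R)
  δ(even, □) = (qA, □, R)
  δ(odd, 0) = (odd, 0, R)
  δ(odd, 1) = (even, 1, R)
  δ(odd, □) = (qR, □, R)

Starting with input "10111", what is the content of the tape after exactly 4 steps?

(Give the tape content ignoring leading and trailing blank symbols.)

Execution trace:
Initial: [even]10111
Step 1: δ(even, 1) = (odd, 1, R) → 1[odd]0111
Step 2: δ(odd, 0) = (odd, 0, R) → 10[odd]111
Step 3: δ(odd, 1) = (even, 1, R) → 101[even]11
Step 4: δ(even, 1) = (odd, 1, R) → 1011[odd]1

After 4 steps, the tape (ignoring leading/trailing blanks) is: 10111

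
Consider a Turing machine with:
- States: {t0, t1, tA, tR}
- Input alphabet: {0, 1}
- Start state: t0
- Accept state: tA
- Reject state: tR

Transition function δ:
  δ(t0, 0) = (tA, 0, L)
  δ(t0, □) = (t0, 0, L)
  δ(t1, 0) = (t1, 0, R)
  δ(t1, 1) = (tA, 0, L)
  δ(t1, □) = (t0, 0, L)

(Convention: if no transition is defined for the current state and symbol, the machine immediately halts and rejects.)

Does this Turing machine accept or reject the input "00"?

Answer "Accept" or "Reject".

Execution trace:
Initial: [t0]00
Step 1: δ(t0, 0) = (tA, 0, L) → [tA]□00

The machine reaches the accept state tA and halts.

Answer: Accept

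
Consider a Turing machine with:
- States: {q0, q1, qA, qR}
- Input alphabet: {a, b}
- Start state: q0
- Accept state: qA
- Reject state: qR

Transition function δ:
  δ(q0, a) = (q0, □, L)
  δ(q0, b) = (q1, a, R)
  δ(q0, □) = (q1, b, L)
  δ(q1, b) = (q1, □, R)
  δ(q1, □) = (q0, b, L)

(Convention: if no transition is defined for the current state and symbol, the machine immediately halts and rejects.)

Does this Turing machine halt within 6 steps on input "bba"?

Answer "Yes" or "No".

Execution trace:
Initial: [q0]bba
Step 1: δ(q0, b) = (q1, a, R) → a[q1]ba
Step 2: δ(q1, b) = (q1, □, R) → a□[q1]a

No transition is defined for δ(q1, a). By convention the machine halts and rejects.
The machine halted after 2 steps (within the 6-step bound).

Answer: Yes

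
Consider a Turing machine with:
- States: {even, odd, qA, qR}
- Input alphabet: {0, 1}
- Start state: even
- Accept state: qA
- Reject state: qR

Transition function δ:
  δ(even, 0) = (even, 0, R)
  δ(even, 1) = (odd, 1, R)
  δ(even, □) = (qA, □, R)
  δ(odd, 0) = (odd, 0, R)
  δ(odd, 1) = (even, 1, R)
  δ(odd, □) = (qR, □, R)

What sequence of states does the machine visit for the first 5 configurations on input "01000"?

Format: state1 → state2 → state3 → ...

Execution trace:
Initial: [even]01000
Step 1: δ(even, 0) = (even, 0, R) → 0[even]1000
Step 2: δ(even, 1) = (odd, 1, R) → 01[odd]000
Step 3: δ(odd, 0) = (odd, 0, R) → 010[odd]00
Step 4: δ(odd, 0) = (odd, 0, R) → 0100[odd]0

State sequence: even → even → odd → odd → odd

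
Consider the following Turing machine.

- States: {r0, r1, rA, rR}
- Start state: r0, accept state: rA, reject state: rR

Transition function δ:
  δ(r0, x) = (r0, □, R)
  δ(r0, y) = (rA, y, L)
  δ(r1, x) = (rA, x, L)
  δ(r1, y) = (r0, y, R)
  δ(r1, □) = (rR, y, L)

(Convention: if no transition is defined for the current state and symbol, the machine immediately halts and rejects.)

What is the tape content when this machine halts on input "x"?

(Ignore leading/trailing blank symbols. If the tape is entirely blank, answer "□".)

Execution trace:
Initial: [r0]x
Step 1: δ(r0, x) = (r0, □, R) → □[r0]□

No transition is defined for δ(r0, □). By convention the machine halts and rejects.

Final tape (ignoring leading/trailing blanks): □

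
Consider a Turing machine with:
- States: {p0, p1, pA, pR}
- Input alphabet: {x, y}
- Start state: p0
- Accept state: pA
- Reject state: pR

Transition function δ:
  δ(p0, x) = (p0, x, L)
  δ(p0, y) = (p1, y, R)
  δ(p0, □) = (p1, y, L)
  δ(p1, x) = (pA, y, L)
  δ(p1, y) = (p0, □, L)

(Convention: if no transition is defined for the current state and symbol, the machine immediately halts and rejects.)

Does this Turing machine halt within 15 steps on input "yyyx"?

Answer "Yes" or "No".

Execution trace:
Initial: [p0]yyyx
Step 1: δ(p0, y) = (p1, y, R) → y[p1]yyx
Step 2: δ(p1, y) = (p0, □, L) → [p0]y□yx
Step 3: δ(p0, y) = (p1, y, R) → y[p1]□yx

No transition is defined for δ(p1, □). By convention the machine halts and rejects.
The machine halted after 3 steps (within the 15-step bound).

Answer: Yes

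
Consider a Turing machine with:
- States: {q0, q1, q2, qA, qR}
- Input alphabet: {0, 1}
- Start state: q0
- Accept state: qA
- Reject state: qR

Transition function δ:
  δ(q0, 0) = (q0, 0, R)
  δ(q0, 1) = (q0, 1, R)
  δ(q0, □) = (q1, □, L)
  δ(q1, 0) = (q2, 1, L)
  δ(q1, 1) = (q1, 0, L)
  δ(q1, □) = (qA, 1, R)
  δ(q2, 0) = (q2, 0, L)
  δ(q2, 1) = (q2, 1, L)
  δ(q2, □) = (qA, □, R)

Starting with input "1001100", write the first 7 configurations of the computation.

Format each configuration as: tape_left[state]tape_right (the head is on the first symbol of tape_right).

Transitions applied:
Step 1: δ(q0, 1) = (q0, 1, R)
Step 2: δ(q0, 0) = (q0, 0, R)
Step 3: δ(q0, 0) = (q0, 0, R)
Step 4: δ(q0, 1) = (q0, 1, R)
Step 5: δ(q0, 1) = (q0, 1, R)
Step 6: δ(q0, 0) = (q0, 0, R)

The first 7 configurations are:
[q0]1001100 ⊢ 1[q0]001100 ⊢ 10[q0]01100 ⊢ 100[q0]1100 ⊢ 1001[q0]100 ⊢ 10011[q0]00 ⊢ 100110[q0]0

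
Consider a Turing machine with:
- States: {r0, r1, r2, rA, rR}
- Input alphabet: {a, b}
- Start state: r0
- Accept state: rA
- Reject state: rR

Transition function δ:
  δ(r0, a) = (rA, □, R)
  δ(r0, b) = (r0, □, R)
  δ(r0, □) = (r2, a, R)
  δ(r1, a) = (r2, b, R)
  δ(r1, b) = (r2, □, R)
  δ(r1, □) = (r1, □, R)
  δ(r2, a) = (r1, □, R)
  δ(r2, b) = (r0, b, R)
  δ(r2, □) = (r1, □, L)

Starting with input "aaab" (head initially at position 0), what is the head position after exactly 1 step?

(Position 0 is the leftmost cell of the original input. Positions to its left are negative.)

Execution trace (head position shown):
Step 0: [r0]aaab  (head at position 0)
Step 1: move right → □[rA]aab  (head at position 1)

After 1 step, the head is at position 1.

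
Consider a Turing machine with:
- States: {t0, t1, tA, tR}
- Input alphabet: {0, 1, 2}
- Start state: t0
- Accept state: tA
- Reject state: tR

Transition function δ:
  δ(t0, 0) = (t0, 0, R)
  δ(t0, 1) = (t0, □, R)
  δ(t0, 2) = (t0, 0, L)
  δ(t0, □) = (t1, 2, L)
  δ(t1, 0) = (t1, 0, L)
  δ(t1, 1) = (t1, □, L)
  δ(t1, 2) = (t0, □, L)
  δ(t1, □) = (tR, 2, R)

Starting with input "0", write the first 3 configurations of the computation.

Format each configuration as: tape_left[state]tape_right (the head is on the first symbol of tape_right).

Transitions applied:
Step 1: δ(t0, 0) = (t0, 0, R)
Step 2: δ(t0, □) = (t1, 2, L)

The first 3 configurations are:
[t0]0 ⊢ 0[t0]□ ⊢ [t1]02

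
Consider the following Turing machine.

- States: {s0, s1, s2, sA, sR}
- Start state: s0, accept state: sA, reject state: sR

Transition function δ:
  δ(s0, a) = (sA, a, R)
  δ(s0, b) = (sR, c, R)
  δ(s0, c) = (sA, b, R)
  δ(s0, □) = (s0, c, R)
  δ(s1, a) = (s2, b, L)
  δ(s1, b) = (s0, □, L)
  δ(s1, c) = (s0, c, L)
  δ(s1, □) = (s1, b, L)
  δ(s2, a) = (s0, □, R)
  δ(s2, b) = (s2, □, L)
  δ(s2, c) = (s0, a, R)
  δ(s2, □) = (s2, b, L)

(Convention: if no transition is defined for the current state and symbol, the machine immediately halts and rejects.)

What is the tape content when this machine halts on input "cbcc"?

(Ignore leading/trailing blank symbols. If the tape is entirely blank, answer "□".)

Execution trace:
Initial: [s0]cbcc
Step 1: δ(s0, c) = (sA, b, R) → b[sA]bcc

The machine reaches the accept state sA and halts.

Final tape (ignoring leading/trailing blanks): bbcc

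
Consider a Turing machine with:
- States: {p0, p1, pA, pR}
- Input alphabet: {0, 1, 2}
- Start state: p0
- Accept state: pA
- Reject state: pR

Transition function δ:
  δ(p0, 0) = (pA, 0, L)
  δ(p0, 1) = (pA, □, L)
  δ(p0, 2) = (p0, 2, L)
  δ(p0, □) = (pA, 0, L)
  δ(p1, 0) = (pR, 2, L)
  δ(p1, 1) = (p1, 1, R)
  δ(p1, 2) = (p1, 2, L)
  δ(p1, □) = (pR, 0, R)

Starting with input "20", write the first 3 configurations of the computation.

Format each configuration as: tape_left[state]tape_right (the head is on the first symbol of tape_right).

Transitions applied:
Step 1: δ(p0, 2) = (p0, 2, L)
Step 2: δ(p0, □) = (pA, 0, L)

The first 3 configurations are:
[p0]20 ⊢ [p0]□20 ⊢ [pA]□020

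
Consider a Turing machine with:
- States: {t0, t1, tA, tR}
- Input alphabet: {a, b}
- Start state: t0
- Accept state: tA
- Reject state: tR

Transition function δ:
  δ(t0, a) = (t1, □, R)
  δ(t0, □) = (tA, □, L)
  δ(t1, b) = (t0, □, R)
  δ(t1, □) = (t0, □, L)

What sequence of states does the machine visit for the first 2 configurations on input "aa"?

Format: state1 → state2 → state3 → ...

Execution trace:
Initial: [t0]aa
Step 1: δ(t0, a) = (t1, □, R) → □[t1]a

No transition is defined for δ(t1, a). By convention the machine halts and rejects.

State sequence: t0 → t1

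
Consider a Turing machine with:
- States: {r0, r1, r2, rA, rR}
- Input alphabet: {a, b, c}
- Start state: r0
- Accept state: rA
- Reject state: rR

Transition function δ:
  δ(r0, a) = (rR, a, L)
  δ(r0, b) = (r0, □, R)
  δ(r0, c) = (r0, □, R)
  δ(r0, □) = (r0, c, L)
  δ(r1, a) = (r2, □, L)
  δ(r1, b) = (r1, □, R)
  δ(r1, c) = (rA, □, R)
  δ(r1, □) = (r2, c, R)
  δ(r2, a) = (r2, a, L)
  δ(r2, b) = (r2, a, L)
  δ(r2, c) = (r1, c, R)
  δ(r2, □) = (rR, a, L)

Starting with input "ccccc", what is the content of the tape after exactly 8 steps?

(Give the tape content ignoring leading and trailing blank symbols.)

Execution trace:
Initial: [r0]ccccc
Step 1: δ(r0, c) = (r0, □, R) → □[r0]cccc
Step 2: δ(r0, c) = (r0, □, R) → □□[r0]ccc
Step 3: δ(r0, c) = (r0, □, R) → □□□[r0]cc
Step 4: δ(r0, c) = (r0, □, R) → □□□□[r0]c
Step 5: δ(r0, c) = (r0, □, R) → □□□□□[r0]□
Step 6: δ(r0, □) = (r0, c, L) → □□□□[r0]□c
Step 7: δ(r0, □) = (r0, c, L) → □□□[r0]□cc
Step 8: δ(r0, □) = (r0, c, L) → □□[r0]□ccc

After 8 steps, the tape (ignoring leading/trailing blanks) is: ccc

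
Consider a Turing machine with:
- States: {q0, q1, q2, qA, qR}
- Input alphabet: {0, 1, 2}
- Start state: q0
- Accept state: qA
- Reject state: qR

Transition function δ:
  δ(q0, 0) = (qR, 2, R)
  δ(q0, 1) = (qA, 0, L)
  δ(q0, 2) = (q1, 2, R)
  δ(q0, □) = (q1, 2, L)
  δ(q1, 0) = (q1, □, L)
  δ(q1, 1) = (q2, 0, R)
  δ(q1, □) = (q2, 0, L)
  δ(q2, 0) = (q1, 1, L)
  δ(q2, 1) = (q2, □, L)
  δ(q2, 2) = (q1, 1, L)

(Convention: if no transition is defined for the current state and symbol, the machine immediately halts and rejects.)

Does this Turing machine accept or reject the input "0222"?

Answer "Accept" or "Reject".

Execution trace:
Initial: [q0]0222
Step 1: δ(q0, 0) = (qR, 2, R) → 2[qR]222

The machine reaches the reject state qR and halts.

Answer: Reject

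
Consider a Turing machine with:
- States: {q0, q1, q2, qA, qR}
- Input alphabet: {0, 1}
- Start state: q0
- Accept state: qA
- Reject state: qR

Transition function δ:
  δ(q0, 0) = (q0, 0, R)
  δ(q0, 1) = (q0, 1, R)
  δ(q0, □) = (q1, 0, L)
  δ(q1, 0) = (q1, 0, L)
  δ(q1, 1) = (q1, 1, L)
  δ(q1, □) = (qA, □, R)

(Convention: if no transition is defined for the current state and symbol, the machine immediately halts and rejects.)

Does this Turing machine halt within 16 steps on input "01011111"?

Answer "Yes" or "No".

Execution trace:
Initial: [q0]01011111
Step 1: δ(q0, 0) = (q0, 0, R) → 0[q0]1011111
Step 2: δ(q0, 1) = (q0, 1, R) → 01[q0]011111
Step 3: δ(q0, 0) = (q0, 0, R) → 010[q0]11111
Step 4: δ(q0, 1) = (q0, 1, R) → 0101[q0]1111
Step 5: δ(q0, 1) = (q0, 1, R) → 01011[q0]111
Step 6: δ(q0, 1) = (q0, 1, R) → 010111[q0]11
Step 7: δ(q0, 1) = (q0, 1, R) → 0101111[q0]1
Step 8: δ(q0, 1) = (q0, 1, R) → 01011111[q0]□
Step 9: δ(q0, □) = (q1, 0, L) → 0101111[q1]10
Step 10: δ(q1, 1) = (q1, 1, L) → 010111[q1]110
Step 11: δ(q1, 1) = (q1, 1, L) → 01011[q1]1110
Step 12: δ(q1, 1) = (q1, 1, L) → 0101[q1]11110
Step 13: δ(q1, 1) = (q1, 1, L) → 010[q1]111110
Step 14: δ(q1, 1) = (q1, 1, L) → 01[q1]0111110
Step 15: δ(q1, 0) = (q1, 0, L) → 0[q1]10111110
Step 16: δ(q1, 1) = (q1, 1, L) → [q1]010111110

The machine has not reached a halting state after 16 steps.
The machine did not halt within the 16-step bound.

Answer: No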